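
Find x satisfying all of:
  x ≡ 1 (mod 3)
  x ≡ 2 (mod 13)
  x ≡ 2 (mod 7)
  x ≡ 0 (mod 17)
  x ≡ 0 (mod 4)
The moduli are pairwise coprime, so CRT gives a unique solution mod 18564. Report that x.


Product of moduli M = 3 · 13 · 7 · 17 · 4 = 18564.
Merge one congruence at a time:
  Start: x ≡ 1 (mod 3).
  Combine with x ≡ 2 (mod 13); new modulus lcm = 39.
    Write x = 1 + 3·t and substitute into x ≡ 2 (mod 13): 3·t ≡ 2 − 1 = 1 (mod 13).
    The inverse of 3 mod 13 is 9 (since 3·9 = 27 = 2·13 + 1), so t ≡ 9·1 = 9 ≡ 9 (mod 13).
    Then x = 1 + 3·9 = 28, valid modulo lcm(3, 13) = 39: x ≡ 28 (mod 39).
  Combine with x ≡ 2 (mod 7); new modulus lcm = 273.
    Write x = 28 + 39·t and substitute into x ≡ 2 (mod 7): 39·t ≡ 2 − 28 = -26 (mod 7).
    Reduce coefficients mod 7: 4·t ≡ 2 (mod 7).
    The inverse of 4 mod 7 is 2 (since 4·2 = 8 = 1·7 + 1), so t ≡ 2·2 = 4 ≡ 4 (mod 7).
    Then x = 28 + 39·4 = 184, valid modulo lcm(39, 7) = 273: x ≡ 184 (mod 273).
  Combine with x ≡ 0 (mod 17); new modulus lcm = 4641.
    Write x = 184 + 273·t and substitute into x ≡ 0 (mod 17): 273·t ≡ 0 − 184 = -184 (mod 17).
    Reduce coefficients mod 17: 1·t ≡ 3 (mod 17).
    So t ≡ 3 (mod 17).
    Then x = 184 + 273·3 = 1003, valid modulo lcm(273, 17) = 4641: x ≡ 1003 (mod 4641).
  Combine with x ≡ 0 (mod 4); new modulus lcm = 18564.
    Write x = 1003 + 4641·t and substitute into x ≡ 0 (mod 4): 4641·t ≡ 0 − 1003 = -1003 (mod 4).
    Reduce coefficients mod 4: 1·t ≡ 1 (mod 4).
    So t ≡ 1 (mod 4).
    Then x = 1003 + 4641·1 = 5644, valid modulo lcm(4641, 4) = 18564: x ≡ 5644 (mod 18564).
Verify against each original: 5644 mod 3 = 1, 5644 mod 13 = 2, 5644 mod 7 = 2, 5644 mod 17 = 0, 5644 mod 4 = 0.

x ≡ 5644 (mod 18564).


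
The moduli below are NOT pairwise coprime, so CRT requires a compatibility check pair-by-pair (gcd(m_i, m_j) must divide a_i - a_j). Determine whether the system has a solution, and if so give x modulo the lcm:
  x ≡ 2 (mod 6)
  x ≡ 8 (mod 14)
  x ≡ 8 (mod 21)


Moduli 6, 14, 21 are not pairwise coprime, so CRT works modulo lcm(m_i) when all pairwise compatibility conditions hold.
Pairwise compatibility: gcd(m_i, m_j) must divide a_i - a_j for every pair.
Merge one congruence at a time:
  Start: x ≡ 2 (mod 6).
  Combine with x ≡ 8 (mod 14): gcd(6, 14) = 2; 8 - 2 = 6, which IS divisible by 2, so compatible.
    Write x = 2 + 6·t and substitute into x ≡ 8 (mod 14): 6·t ≡ 8 − 2 = 6 (mod 14).
    Divide the congruence (and modulus) by g = 2: 3·t ≡ 3 (mod 7).
    The inverse of 3 mod 7 is 5 (since 3·5 = 15 = 2·7 + 1), so t ≡ 5·3 = 15 ≡ 1 (mod 7).
    Then x = 2 + 6·1 = 8, valid modulo lcm(6, 14) = 42: x ≡ 8 (mod 42).
  Combine with x ≡ 8 (mod 21): gcd(42, 21) = 21; 8 - 8 = 0, which IS divisible by 21, so compatible.
    Write x = 8 + 42·t and substitute into x ≡ 8 (mod 21): 42·t ≡ 8 − 8 = 0 (mod 21).
    Divide the congruence (and modulus) by g = 21: 2·t ≡ 0 (mod 1).
    Modulo 1 every t works; take t = 0.
    Then x = 8 + 42·0 = 8, valid modulo lcm(42, 21) = 42: x ≡ 8 (mod 42).
Verify: 8 mod 6 = 2, 8 mod 14 = 8, 8 mod 21 = 8.

x ≡ 8 (mod 42).


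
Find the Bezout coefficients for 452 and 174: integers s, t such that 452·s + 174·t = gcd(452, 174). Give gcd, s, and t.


Euclidean algorithm on (452, 174) — divide until remainder is 0:
  452 = 2 · 174 + 104
  174 = 1 · 104 + 70
  104 = 1 · 70 + 34
  70 = 2 · 34 + 2
  34 = 17 · 2 + 0
gcd(452, 174) = 2.
Track Bezout coefficients alongside the remainders: start with r₀ = 452 = a·1 + b·0 (s = 1, t = 0) and r₁ = 174 = a·0 + b·1 (s = 0, t = 1); each new remainder r_{k+1} = r_{k-1} − q_k·r_k inherits s_{k+1} = s_{k-1} − q_k·s_k, t_{k+1} = t_{k-1} − q_k·t_k, so r_k = a·s_k + b·t_k at every step:
  q = 2: r = 104, s = 1 − 2·0 = 1, t = 0 − 2·1 = -2  (check: 452·1 + 174·(-2) = 104)
  q = 1: r = 70, s = 0 − 1·1 = -1, t = 1 − 1·(-2) = 3  (check: 452·(-1) + 174·3 = 70)
  q = 1: r = 34, s = 1 − 1·(-1) = 2, t = -2 − 1·3 = -5  (check: 452·2 + 174·(-5) = 34)
  q = 2: r = 2, s = -1 − 2·2 = -5, t = 3 − 2·(-5) = 13  (check: 452·(-5) + 174·13 = 2)
The row with r = 2 (the gcd) gives the Bezout coefficients s = -5, t = 13.
Result: 452 · (-5) + 174 · (13) = 2.

gcd(452, 174) = 2; s = -5, t = 13 (check: 452·(-5) + 174·13 = 2).


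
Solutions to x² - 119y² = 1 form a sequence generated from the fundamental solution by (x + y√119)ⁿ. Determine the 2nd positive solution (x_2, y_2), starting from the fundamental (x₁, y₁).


Step 1: Find the fundamental solution (x₁, y₁) of x² - 119y² = 1.
  Expand √119 as a continued fraction. a₀ = ⌊√119⌋ = 10; iterate m_{k+1} = d_k·a_k − m_k, d_{k+1} = (119 − m_{k+1}²)/d_k, a_{k+1} = ⌊(a₀ + m_{k+1})/d_{k+1}⌋ (starting m₀ = 0, d₀ = 1), with convergents p_k = a_k·p_{k-1} + p_{k-2}, q_k = a_k·q_{k-1} + q_{k-2} (p₋₁ = 1, q₋₁ = 0):
  k = 0: a₀ = 10; p₀/q₀ = 10/1; p₀² − 119·q₀² = 100 − 119 = -19.
  k = 1: m = 10, d = 19, a = ⌊(10 + 10)/19⌋ = 1; p/q = (1·10 + 1)/(1·1 + 0) = 11/1; p² − 119·q² = 121 − 119 = 2.
  k = 2: m = 9, d = 2, a = ⌊(10 + 9)/2⌋ = 9; p/q = (9·11 + 10)/(9·1 + 1) = 109/10; p² − 119·q² = 11881 − 11900 = -19.
  k = 3: m = 9, d = 19, a = ⌊(10 + 9)/19⌋ = 1; p/q = (1·109 + 11)/(1·10 + 1) = 120/11; p² − 119·q² = 14400 − 14399 = 1.
  The first convergent with p² − 119·q² = 1 gives the fundamental solution (x₁, y₁) = (120, 11).
Step 2: Apply the recurrence (x_{n+1}, y_{n+1}) = (x₁x_n + 119y₁y_n, x₁y_n + y₁x_n) repeatedly.
  From (x_1, y_1) = (120, 11): x_2 = 120·120 + 119·11·11 = 28799; y_2 = 120·11 + 11·120 = 2640.
Step 3: Verify x_2² - 119·y_2² = 829382401 - 829382400 = 1 (should be 1). ✓

(x_1, y_1) = (120, 11); (x_2, y_2) = (28799, 2640).


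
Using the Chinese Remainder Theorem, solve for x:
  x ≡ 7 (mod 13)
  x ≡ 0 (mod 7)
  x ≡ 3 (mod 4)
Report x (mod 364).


Moduli 13, 7, 4 are pairwise coprime; by CRT there is a unique solution modulo M = 13 · 7 · 4 = 364.
Solve pairwise, accumulating the modulus:
  Start with x ≡ 7 (mod 13).
  Combine with x ≡ 0 (mod 7): since gcd(13, 7) = 1, we get a unique residue mod 91.
    Write x = 7 + 13·t and substitute into x ≡ 0 (mod 7): 13·t ≡ 0 − 7 = -7 (mod 7).
    Reduce coefficients mod 7: 6·t ≡ 0 (mod 7).
    The inverse of 6 mod 7 is 6 (since 6·6 = 36 = 5·7 + 1), so t ≡ 6·0 = 0 ≡ 0 (mod 7).
    Then x = 7 + 13·0 = 7, valid modulo lcm(13, 7) = 91: x ≡ 7 (mod 91).
  Combine with x ≡ 3 (mod 4): since gcd(91, 4) = 1, we get a unique residue mod 364.
    Write x = 7 + 91·t and substitute into x ≡ 3 (mod 4): 91·t ≡ 3 − 7 = -4 (mod 4).
    Reduce coefficients mod 4: 3·t ≡ 0 (mod 4).
    The inverse of 3 mod 4 is 3 (since 3·3 = 9 = 2·4 + 1), so t ≡ 3·0 = 0 ≡ 0 (mod 4).
    Then x = 7 + 91·0 = 7, valid modulo lcm(91, 4) = 364: x ≡ 7 (mod 364).
Verify: 7 mod 13 = 7 ✓, 7 mod 7 = 0 ✓, 7 mod 4 = 3 ✓.

x ≡ 7 (mod 364).


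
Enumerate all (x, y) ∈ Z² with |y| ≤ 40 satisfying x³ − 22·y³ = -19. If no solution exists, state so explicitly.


The equation is x³ - 22y³ = -19. For fixed y, x³ = 22·y³ − 19, so a solution requires the RHS to be a perfect cube.
Strategy: iterate y from -40 to 40, compute RHS = 22·y³ − 19, and check whether it is a (positive or negative) perfect cube.
Check small values of y:
  y = 0: RHS = -19 is not a perfect cube.
  y = 1: RHS = 3 is not a perfect cube.
  y = -1: RHS = -41 is not a perfect cube.
  y = 2: RHS = 157 is not a perfect cube.
  y = -2: RHS = -195 is not a perfect cube.
  y = 3: RHS = 575 is not a perfect cube.
  y = -3: RHS = -613 is not a perfect cube.
Continuing the search up to |y| = 40 finds no solutions either.
No (x, y) in the scanned range satisfies the equation.

No integer solutions with |y| ≤ 40.


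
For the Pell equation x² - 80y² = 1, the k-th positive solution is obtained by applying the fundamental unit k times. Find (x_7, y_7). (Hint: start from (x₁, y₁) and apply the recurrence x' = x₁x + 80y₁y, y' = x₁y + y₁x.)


Step 1: Find the fundamental solution (x₁, y₁) of x² - 80y² = 1.
  Expand √80 as a continued fraction. a₀ = ⌊√80⌋ = 8; iterate m_{k+1} = d_k·a_k − m_k, d_{k+1} = (80 − m_{k+1}²)/d_k, a_{k+1} = ⌊(a₀ + m_{k+1})/d_{k+1}⌋ (starting m₀ = 0, d₀ = 1), with convergents p_k = a_k·p_{k-1} + p_{k-2}, q_k = a_k·q_{k-1} + q_{k-2} (p₋₁ = 1, q₋₁ = 0):
  k = 0: a₀ = 8; p₀/q₀ = 8/1; p₀² − 80·q₀² = 64 − 80 = -16.
  k = 1: m = 8, d = 16, a = ⌊(8 + 8)/16⌋ = 1; p/q = (1·8 + 1)/(1·1 + 0) = 9/1; p² − 80·q² = 81 − 80 = 1.
  The first convergent with p² − 80·q² = 1 gives the fundamental solution (x₁, y₁) = (9, 1).
Step 2: Apply the recurrence (x_{n+1}, y_{n+1}) = (x₁x_n + 80y₁y_n, x₁y_n + y₁x_n) repeatedly.
  From (x_1, y_1) = (9, 1): x_2 = 9·9 + 80·1·1 = 161; y_2 = 9·1 + 1·9 = 18.
  From (x_2, y_2) = (161, 18): x_3 = 9·161 + 80·1·18 = 2889; y_3 = 9·18 + 1·161 = 323.
  From (x_3, y_3) = (2889, 323): x_4 = 9·2889 + 80·1·323 = 51841; y_4 = 9·323 + 1·2889 = 5796.
  From (x_4, y_4) = (51841, 5796): x_5 = 9·51841 + 80·1·5796 = 930249; y_5 = 9·5796 + 1·51841 = 104005.
  From (x_5, y_5) = (930249, 104005): x_6 = 9·930249 + 80·1·104005 = 16692641; y_6 = 9·104005 + 1·930249 = 1866294.
  From (x_6, y_6) = (16692641, 1866294): x_7 = 9·16692641 + 80·1·1866294 = 299537289; y_7 = 9·1866294 + 1·16692641 = 33489287.
Step 3: Verify x_7² - 80·y_7² = 89722587501469521 - 89722587501469520 = 1 (should be 1). ✓

(x_1, y_1) = (9, 1); (x_7, y_7) = (299537289, 33489287).


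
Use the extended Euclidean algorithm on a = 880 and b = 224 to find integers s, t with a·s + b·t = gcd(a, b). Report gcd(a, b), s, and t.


Euclidean algorithm on (880, 224) — divide until remainder is 0:
  880 = 3 · 224 + 208
  224 = 1 · 208 + 16
  208 = 13 · 16 + 0
gcd(880, 224) = 16.
Track Bezout coefficients alongside the remainders: start with r₀ = 880 = a·1 + b·0 (s = 1, t = 0) and r₁ = 224 = a·0 + b·1 (s = 0, t = 1); each new remainder r_{k+1} = r_{k-1} − q_k·r_k inherits s_{k+1} = s_{k-1} − q_k·s_k, t_{k+1} = t_{k-1} − q_k·t_k, so r_k = a·s_k + b·t_k at every step:
  q = 3: r = 208, s = 1 − 3·0 = 1, t = 0 − 3·1 = -3  (check: 880·1 + 224·(-3) = 208)
  q = 1: r = 16, s = 0 − 1·1 = -1, t = 1 − 1·(-3) = 4  (check: 880·(-1) + 224·4 = 16)
The row with r = 16 (the gcd) gives the Bezout coefficients s = -1, t = 4.
Result: 880 · (-1) + 224 · (4) = 16.

gcd(880, 224) = 16; s = -1, t = 4 (check: 880·(-1) + 224·4 = 16).


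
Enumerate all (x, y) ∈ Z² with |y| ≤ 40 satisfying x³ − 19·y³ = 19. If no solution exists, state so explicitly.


The equation is x³ - 19y³ = 19. For fixed y, x³ = 19·y³ + 19, so a solution requires the RHS to be a perfect cube.
Strategy: iterate y from -40 to 40, compute RHS = 19·y³ + 19, and check whether it is a (positive or negative) perfect cube.
Check small values of y:
  y = 0: RHS = 19 is not a perfect cube.
  y = 1: RHS = 38 is not a perfect cube.
  y = -1: RHS = 0 = (0)³ ⇒ x = 0 works.
  y = 2: RHS = 171 is not a perfect cube.
  y = -2: RHS = -133 is not a perfect cube.
  y = 3: RHS = 532 is not a perfect cube.
  y = -3: RHS = -494 is not a perfect cube.
Continuing the search up to |y| = 40 finds no further solutions beyond those listed.
Collected solutions: (0, -1).

Solutions (with |y| ≤ 40): (0, -1).


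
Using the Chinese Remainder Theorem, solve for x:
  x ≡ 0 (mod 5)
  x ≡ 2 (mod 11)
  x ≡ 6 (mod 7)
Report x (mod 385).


Moduli 5, 11, 7 are pairwise coprime; by CRT there is a unique solution modulo M = 5 · 11 · 7 = 385.
Solve pairwise, accumulating the modulus:
  Start with x ≡ 0 (mod 5).
  Combine with x ≡ 2 (mod 11): since gcd(5, 11) = 1, we get a unique residue mod 55.
    Write x = 0 + 5·t and substitute into x ≡ 2 (mod 11): 5·t ≡ 2 − 0 = 2 (mod 11).
    The inverse of 5 mod 11 is 9 (since 5·9 = 45 = 4·11 + 1), so t ≡ 9·2 = 18 ≡ 7 (mod 11).
    Then x = 0 + 5·7 = 35, valid modulo lcm(5, 11) = 55: x ≡ 35 (mod 55).
  Combine with x ≡ 6 (mod 7): since gcd(55, 7) = 1, we get a unique residue mod 385.
    Write x = 35 + 55·t and substitute into x ≡ 6 (mod 7): 55·t ≡ 6 − 35 = -29 (mod 7).
    Reduce coefficients mod 7: 6·t ≡ 6 (mod 7).
    The inverse of 6 mod 7 is 6 (since 6·6 = 36 = 5·7 + 1), so t ≡ 6·6 = 36 ≡ 1 (mod 7).
    Then x = 35 + 55·1 = 90, valid modulo lcm(55, 7) = 385: x ≡ 90 (mod 385).
Verify: 90 mod 5 = 0 ✓, 90 mod 11 = 2 ✓, 90 mod 7 = 6 ✓.

x ≡ 90 (mod 385).


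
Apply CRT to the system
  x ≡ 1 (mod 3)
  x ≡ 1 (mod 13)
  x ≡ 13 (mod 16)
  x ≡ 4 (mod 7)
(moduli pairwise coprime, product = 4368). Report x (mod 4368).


Product of moduli M = 3 · 13 · 16 · 7 = 4368.
Merge one congruence at a time:
  Start: x ≡ 1 (mod 3).
  Combine with x ≡ 1 (mod 13); new modulus lcm = 39.
    Write x = 1 + 3·t and substitute into x ≡ 1 (mod 13): 3·t ≡ 1 − 1 = 0 (mod 13).
    The inverse of 3 mod 13 is 9 (since 3·9 = 27 = 2·13 + 1), so t ≡ 9·0 = 0 ≡ 0 (mod 13).
    Then x = 1 + 3·0 = 1, valid modulo lcm(3, 13) = 39: x ≡ 1 (mod 39).
  Combine with x ≡ 13 (mod 16); new modulus lcm = 624.
    Write x = 1 + 39·t and substitute into x ≡ 13 (mod 16): 39·t ≡ 13 − 1 = 12 (mod 16).
    Reduce coefficients mod 16: 7·t ≡ 12 (mod 16).
    The inverse of 7 mod 16 is 7 (since 7·7 = 49 = 3·16 + 1), so t ≡ 7·12 = 84 ≡ 4 (mod 16).
    Then x = 1 + 39·4 = 157, valid modulo lcm(39, 16) = 624: x ≡ 157 (mod 624).
  Combine with x ≡ 4 (mod 7); new modulus lcm = 4368.
    Write x = 157 + 624·t and substitute into x ≡ 4 (mod 7): 624·t ≡ 4 − 157 = -153 (mod 7).
    Reduce coefficients mod 7: 1·t ≡ 1 (mod 7).
    So t ≡ 1 (mod 7).
    Then x = 157 + 624·1 = 781, valid modulo lcm(624, 7) = 4368: x ≡ 781 (mod 4368).
Verify against each original: 781 mod 3 = 1, 781 mod 13 = 1, 781 mod 16 = 13, 781 mod 7 = 4.

x ≡ 781 (mod 4368).


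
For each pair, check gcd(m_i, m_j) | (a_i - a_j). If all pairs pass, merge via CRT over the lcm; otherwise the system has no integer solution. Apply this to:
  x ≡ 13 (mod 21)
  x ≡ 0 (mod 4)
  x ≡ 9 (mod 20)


Moduli 21, 4, 20 are not pairwise coprime, so CRT works modulo lcm(m_i) when all pairwise compatibility conditions hold.
Pairwise compatibility: gcd(m_i, m_j) must divide a_i - a_j for every pair.
Merge one congruence at a time:
  Start: x ≡ 13 (mod 21).
  Combine with x ≡ 0 (mod 4): gcd(21, 4) = 1; 0 - 13 = -13, which IS divisible by 1, so compatible.
    Write x = 13 + 21·t and substitute into x ≡ 0 (mod 4): 21·t ≡ 0 − 13 = -13 (mod 4).
    Reduce coefficients mod 4: 1·t ≡ 3 (mod 4).
    So t ≡ 3 (mod 4).
    Then x = 13 + 21·3 = 76, valid modulo lcm(21, 4) = 84: x ≡ 76 (mod 84).
  Combine with x ≡ 9 (mod 20): gcd(84, 20) = 4, and 9 - 76 = -67 is NOT divisible by 4.
    ⇒ system is inconsistent (no integer solution).

No solution (the system is inconsistent).


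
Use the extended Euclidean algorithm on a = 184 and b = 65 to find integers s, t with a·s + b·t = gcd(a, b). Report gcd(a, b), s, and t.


Euclidean algorithm on (184, 65) — divide until remainder is 0:
  184 = 2 · 65 + 54
  65 = 1 · 54 + 11
  54 = 4 · 11 + 10
  11 = 1 · 10 + 1
  10 = 10 · 1 + 0
gcd(184, 65) = 1.
Track Bezout coefficients alongside the remainders: start with r₀ = 184 = a·1 + b·0 (s = 1, t = 0) and r₁ = 65 = a·0 + b·1 (s = 0, t = 1); each new remainder r_{k+1} = r_{k-1} − q_k·r_k inherits s_{k+1} = s_{k-1} − q_k·s_k, t_{k+1} = t_{k-1} − q_k·t_k, so r_k = a·s_k + b·t_k at every step:
  q = 2: r = 54, s = 1 − 2·0 = 1, t = 0 − 2·1 = -2  (check: 184·1 + 65·(-2) = 54)
  q = 1: r = 11, s = 0 − 1·1 = -1, t = 1 − 1·(-2) = 3  (check: 184·(-1) + 65·3 = 11)
  q = 4: r = 10, s = 1 − 4·(-1) = 5, t = -2 − 4·3 = -14  (check: 184·5 + 65·(-14) = 10)
  q = 1: r = 1, s = -1 − 1·5 = -6, t = 3 − 1·(-14) = 17  (check: 184·(-6) + 65·17 = 1)
The row with r = 1 (the gcd) gives the Bezout coefficients s = -6, t = 17.
Result: 184 · (-6) + 65 · (17) = 1.

gcd(184, 65) = 1; s = -6, t = 17 (check: 184·(-6) + 65·17 = 1).


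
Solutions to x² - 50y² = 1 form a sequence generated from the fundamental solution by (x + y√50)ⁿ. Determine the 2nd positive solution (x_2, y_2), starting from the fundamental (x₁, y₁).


Step 1: Find the fundamental solution (x₁, y₁) of x² - 50y² = 1.
  Expand √50 as a continued fraction. a₀ = ⌊√50⌋ = 7; iterate m_{k+1} = d_k·a_k − m_k, d_{k+1} = (50 − m_{k+1}²)/d_k, a_{k+1} = ⌊(a₀ + m_{k+1})/d_{k+1}⌋ (starting m₀ = 0, d₀ = 1), with convergents p_k = a_k·p_{k-1} + p_{k-2}, q_k = a_k·q_{k-1} + q_{k-2} (p₋₁ = 1, q₋₁ = 0):
  k = 0: a₀ = 7; p₀/q₀ = 7/1; p₀² − 50·q₀² = 49 − 50 = -1.
  k = 1: m = 7, d = 1, a = ⌊(7 + 7)/1⌋ = 14; p/q = (14·7 + 1)/(14·1 + 0) = 99/14; p² − 50·q² = 9801 − 9800 = 1.
  The first convergent with p² − 50·q² = 1 gives the fundamental solution (x₁, y₁) = (99, 14).
Step 2: Apply the recurrence (x_{n+1}, y_{n+1}) = (x₁x_n + 50y₁y_n, x₁y_n + y₁x_n) repeatedly.
  From (x_1, y_1) = (99, 14): x_2 = 99·99 + 50·14·14 = 19601; y_2 = 99·14 + 14·99 = 2772.
Step 3: Verify x_2² - 50·y_2² = 384199201 - 384199200 = 1 (should be 1). ✓

(x_1, y_1) = (99, 14); (x_2, y_2) = (19601, 2772).


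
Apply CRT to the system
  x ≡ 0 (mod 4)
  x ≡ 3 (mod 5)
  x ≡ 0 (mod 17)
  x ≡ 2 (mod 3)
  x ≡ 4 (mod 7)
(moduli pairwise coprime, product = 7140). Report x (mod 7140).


Product of moduli M = 4 · 5 · 17 · 3 · 7 = 7140.
Merge one congruence at a time:
  Start: x ≡ 0 (mod 4).
  Combine with x ≡ 3 (mod 5); new modulus lcm = 20.
    Write x = 0 + 4·t and substitute into x ≡ 3 (mod 5): 4·t ≡ 3 − 0 = 3 (mod 5).
    The inverse of 4 mod 5 is 4 (since 4·4 = 16 = 3·5 + 1), so t ≡ 4·3 = 12 ≡ 2 (mod 5).
    Then x = 0 + 4·2 = 8, valid modulo lcm(4, 5) = 20: x ≡ 8 (mod 20).
  Combine with x ≡ 0 (mod 17); new modulus lcm = 340.
    Write x = 8 + 20·t and substitute into x ≡ 0 (mod 17): 20·t ≡ 0 − 8 = -8 (mod 17).
    Reduce coefficients mod 17: 3·t ≡ 9 (mod 17).
    The inverse of 3 mod 17 is 6 (since 3·6 = 18 = 1·17 + 1), so t ≡ 6·9 = 54 ≡ 3 (mod 17).
    Then x = 8 + 20·3 = 68, valid modulo lcm(20, 17) = 340: x ≡ 68 (mod 340).
  Combine with x ≡ 2 (mod 3); new modulus lcm = 1020.
    Write x = 68 + 340·t and substitute into x ≡ 2 (mod 3): 340·t ≡ 2 − 68 = -66 (mod 3).
    Reduce coefficients mod 3: 1·t ≡ 0 (mod 3).
    So t ≡ 0 (mod 3).
    Then x = 68 + 340·0 = 68, valid modulo lcm(340, 3) = 1020: x ≡ 68 (mod 1020).
  Combine with x ≡ 4 (mod 7); new modulus lcm = 7140.
    Write x = 68 + 1020·t and substitute into x ≡ 4 (mod 7): 1020·t ≡ 4 − 68 = -64 (mod 7).
    Reduce coefficients mod 7: 5·t ≡ 6 (mod 7).
    The inverse of 5 mod 7 is 3 (since 5·3 = 15 = 2·7 + 1), so t ≡ 3·6 = 18 ≡ 4 (mod 7).
    Then x = 68 + 1020·4 = 4148, valid modulo lcm(1020, 7) = 7140: x ≡ 4148 (mod 7140).
Verify against each original: 4148 mod 4 = 0, 4148 mod 5 = 3, 4148 mod 17 = 0, 4148 mod 3 = 2, 4148 mod 7 = 4.

x ≡ 4148 (mod 7140).


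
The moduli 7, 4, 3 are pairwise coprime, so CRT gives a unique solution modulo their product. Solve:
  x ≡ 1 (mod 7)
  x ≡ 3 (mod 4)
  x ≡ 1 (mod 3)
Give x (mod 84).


Moduli 7, 4, 3 are pairwise coprime; by CRT there is a unique solution modulo M = 7 · 4 · 3 = 84.
Solve pairwise, accumulating the modulus:
  Start with x ≡ 1 (mod 7).
  Combine with x ≡ 3 (mod 4): since gcd(7, 4) = 1, we get a unique residue mod 28.
    Write x = 1 + 7·t and substitute into x ≡ 3 (mod 4): 7·t ≡ 3 − 1 = 2 (mod 4).
    Reduce coefficients mod 4: 3·t ≡ 2 (mod 4).
    The inverse of 3 mod 4 is 3 (since 3·3 = 9 = 2·4 + 1), so t ≡ 3·2 = 6 ≡ 2 (mod 4).
    Then x = 1 + 7·2 = 15, valid modulo lcm(7, 4) = 28: x ≡ 15 (mod 28).
  Combine with x ≡ 1 (mod 3): since gcd(28, 3) = 1, we get a unique residue mod 84.
    Write x = 15 + 28·t and substitute into x ≡ 1 (mod 3): 28·t ≡ 1 − 15 = -14 (mod 3).
    Reduce coefficients mod 3: 1·t ≡ 1 (mod 3).
    So t ≡ 1 (mod 3).
    Then x = 15 + 28·1 = 43, valid modulo lcm(28, 3) = 84: x ≡ 43 (mod 84).
Verify: 43 mod 7 = 1 ✓, 43 mod 4 = 3 ✓, 43 mod 3 = 1 ✓.

x ≡ 43 (mod 84).


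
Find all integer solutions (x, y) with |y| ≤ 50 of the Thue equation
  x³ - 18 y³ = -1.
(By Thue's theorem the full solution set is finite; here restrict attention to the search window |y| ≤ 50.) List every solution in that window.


The equation is x³ - 18y³ = -1. For fixed y, x³ = 18·y³ − 1, so a solution requires the RHS to be a perfect cube.
Strategy: iterate y from -50 to 50, compute RHS = 18·y³ − 1, and check whether it is a (positive or negative) perfect cube.
Check small values of y:
  y = 0: RHS = -1 = (-1)³ ⇒ x = -1 works.
  y = 1: RHS = 17 is not a perfect cube.
  y = -1: RHS = -19 is not a perfect cube.
  y = 2: RHS = 143 is not a perfect cube.
  y = -2: RHS = -145 is not a perfect cube.
  y = 3: RHS = 485 is not a perfect cube.
  y = -3: RHS = -487 is not a perfect cube.
Continuing the search up to |y| = 50 finds no further solutions beyond those listed.
Collected solutions: (-1, 0).

Solutions (with |y| ≤ 50): (-1, 0).


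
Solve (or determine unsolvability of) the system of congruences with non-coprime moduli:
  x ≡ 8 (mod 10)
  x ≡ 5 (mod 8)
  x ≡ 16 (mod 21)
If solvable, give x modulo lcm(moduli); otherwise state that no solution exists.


Moduli 10, 8, 21 are not pairwise coprime, so CRT works modulo lcm(m_i) when all pairwise compatibility conditions hold.
Pairwise compatibility: gcd(m_i, m_j) must divide a_i - a_j for every pair.
Merge one congruence at a time:
  Start: x ≡ 8 (mod 10).
  Combine with x ≡ 5 (mod 8): gcd(10, 8) = 2, and 5 - 8 = -3 is NOT divisible by 2.
    ⇒ system is inconsistent (no integer solution).

No solution (the system is inconsistent).


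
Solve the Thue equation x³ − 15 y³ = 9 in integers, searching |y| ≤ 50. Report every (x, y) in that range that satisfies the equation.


The equation is x³ - 15y³ = 9. For fixed y, x³ = 15·y³ + 9, so a solution requires the RHS to be a perfect cube.
Strategy: iterate y from -50 to 50, compute RHS = 15·y³ + 9, and check whether it is a (positive or negative) perfect cube.
Check small values of y:
  y = 0: RHS = 9 is not a perfect cube.
  y = 1: RHS = 24 is not a perfect cube.
  y = -1: RHS = -6 is not a perfect cube.
  y = 2: RHS = 129 is not a perfect cube.
  y = -2: RHS = -111 is not a perfect cube.
  y = 3: RHS = 414 is not a perfect cube.
  y = -3: RHS = -396 is not a perfect cube.
Continuing the search up to |y| = 50 finds no solutions either.
No (x, y) in the scanned range satisfies the equation.

No integer solutions with |y| ≤ 50.


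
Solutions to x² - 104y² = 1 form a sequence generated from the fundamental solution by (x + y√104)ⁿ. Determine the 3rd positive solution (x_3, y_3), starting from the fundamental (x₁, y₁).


Step 1: Find the fundamental solution (x₁, y₁) of x² - 104y² = 1.
  Expand √104 as a continued fraction. a₀ = ⌊√104⌋ = 10; iterate m_{k+1} = d_k·a_k − m_k, d_{k+1} = (104 − m_{k+1}²)/d_k, a_{k+1} = ⌊(a₀ + m_{k+1})/d_{k+1}⌋ (starting m₀ = 0, d₀ = 1), with convergents p_k = a_k·p_{k-1} + p_{k-2}, q_k = a_k·q_{k-1} + q_{k-2} (p₋₁ = 1, q₋₁ = 0):
  k = 0: a₀ = 10; p₀/q₀ = 10/1; p₀² − 104·q₀² = 100 − 104 = -4.
  k = 1: m = 10, d = 4, a = ⌊(10 + 10)/4⌋ = 5; p/q = (5·10 + 1)/(5·1 + 0) = 51/5; p² − 104·q² = 2601 − 2600 = 1.
  The first convergent with p² − 104·q² = 1 gives the fundamental solution (x₁, y₁) = (51, 5).
Step 2: Apply the recurrence (x_{n+1}, y_{n+1}) = (x₁x_n + 104y₁y_n, x₁y_n + y₁x_n) repeatedly.
  From (x_1, y_1) = (51, 5): x_2 = 51·51 + 104·5·5 = 5201; y_2 = 51·5 + 5·51 = 510.
  From (x_2, y_2) = (5201, 510): x_3 = 51·5201 + 104·5·510 = 530451; y_3 = 51·510 + 5·5201 = 52015.
Step 3: Verify x_3² - 104·y_3² = 281378263401 - 281378263400 = 1 (should be 1). ✓

(x_1, y_1) = (51, 5); (x_3, y_3) = (530451, 52015).


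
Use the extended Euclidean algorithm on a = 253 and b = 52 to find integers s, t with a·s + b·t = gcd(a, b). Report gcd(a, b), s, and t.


Euclidean algorithm on (253, 52) — divide until remainder is 0:
  253 = 4 · 52 + 45
  52 = 1 · 45 + 7
  45 = 6 · 7 + 3
  7 = 2 · 3 + 1
  3 = 3 · 1 + 0
gcd(253, 52) = 1.
Track Bezout coefficients alongside the remainders: start with r₀ = 253 = a·1 + b·0 (s = 1, t = 0) and r₁ = 52 = a·0 + b·1 (s = 0, t = 1); each new remainder r_{k+1} = r_{k-1} − q_k·r_k inherits s_{k+1} = s_{k-1} − q_k·s_k, t_{k+1} = t_{k-1} − q_k·t_k, so r_k = a·s_k + b·t_k at every step:
  q = 4: r = 45, s = 1 − 4·0 = 1, t = 0 − 4·1 = -4  (check: 253·1 + 52·(-4) = 45)
  q = 1: r = 7, s = 0 − 1·1 = -1, t = 1 − 1·(-4) = 5  (check: 253·(-1) + 52·5 = 7)
  q = 6: r = 3, s = 1 − 6·(-1) = 7, t = -4 − 6·5 = -34  (check: 253·7 + 52·(-34) = 3)
  q = 2: r = 1, s = -1 − 2·7 = -15, t = 5 − 2·(-34) = 73  (check: 253·(-15) + 52·73 = 1)
The row with r = 1 (the gcd) gives the Bezout coefficients s = -15, t = 73.
Result: 253 · (-15) + 52 · (73) = 1.

gcd(253, 52) = 1; s = -15, t = 73 (check: 253·(-15) + 52·73 = 1).


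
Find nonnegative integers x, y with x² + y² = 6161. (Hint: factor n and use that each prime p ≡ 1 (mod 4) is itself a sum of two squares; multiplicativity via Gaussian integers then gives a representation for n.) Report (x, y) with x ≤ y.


Step 1: Factor n = 6161 = 61 · 101.
Step 2: Check the mod-4 condition on each prime factor: 61 ≡ 1 (mod 4), exponent 1; 101 ≡ 1 (mod 4), exponent 1.
All primes ≡ 3 (mod 4) appear to even exponent (or don't appear), so by the two-squares theorem n IS expressible as a sum of two squares.
Step 3: Build a representation. Here n = 61 · 101 is a product of primes ≡ 1 (mod 4). Each prime p ≡ 1 (mod 4) is itself a sum of two squares; find a² by testing p − a² for a perfect square:
  61: 61 − 1² = 60, 61 − 2² = 57, 61 − 3² = 52, 61 − 4² = 45, 61 − 5² = 36 = 6² ⇒ 61 = 5² + 6².
  101: 101 − 1² = 100 = 10² ⇒ 101 = 1² + 10².
  Combine using the Brahmagupta–Fibonacci identity (a² + b²)(c² + d²) = (ac − bd)² + (ad + bc)² = (ac + bd)² + (ad − bc)²:
  61 · 101 = 6161: from (5² + 6²)(1² + 10²), take (5·1 − 6·10, 5·10 + 6·1) = (5 − 60, 50 + 6) = (-55, 56); dropping signs (only squares matter) gives (55, 56); check 55² + 56² = 3025 + 3136 = 6161 ✓.
Step 4: Order so x ≤ y and verify: 55² + 56² = 3025 + 3136 = 6161 = n. ✓

n = 6161 = 55² + 56² (one valid representation with x ≤ y).


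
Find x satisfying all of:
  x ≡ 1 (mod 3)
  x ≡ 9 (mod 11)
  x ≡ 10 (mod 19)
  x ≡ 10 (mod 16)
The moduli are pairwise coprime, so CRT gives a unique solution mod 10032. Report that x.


Product of moduli M = 3 · 11 · 19 · 16 = 10032.
Merge one congruence at a time:
  Start: x ≡ 1 (mod 3).
  Combine with x ≡ 9 (mod 11); new modulus lcm = 33.
    Write x = 1 + 3·t and substitute into x ≡ 9 (mod 11): 3·t ≡ 9 − 1 = 8 (mod 11).
    The inverse of 3 mod 11 is 4 (since 3·4 = 12 = 1·11 + 1), so t ≡ 4·8 = 32 ≡ 10 (mod 11).
    Then x = 1 + 3·10 = 31, valid modulo lcm(3, 11) = 33: x ≡ 31 (mod 33).
  Combine with x ≡ 10 (mod 19); new modulus lcm = 627.
    Write x = 31 + 33·t and substitute into x ≡ 10 (mod 19): 33·t ≡ 10 − 31 = -21 (mod 19).
    Reduce coefficients mod 19: 14·t ≡ 17 (mod 19).
    The inverse of 14 mod 19 is 15 (since 14·15 = 210 = 11·19 + 1), so t ≡ 15·17 = 255 ≡ 8 (mod 19).
    Then x = 31 + 33·8 = 295, valid modulo lcm(33, 19) = 627: x ≡ 295 (mod 627).
  Combine with x ≡ 10 (mod 16); new modulus lcm = 10032.
    Write x = 295 + 627·t and substitute into x ≡ 10 (mod 16): 627·t ≡ 10 − 295 = -285 (mod 16).
    Reduce coefficients mod 16: 3·t ≡ 3 (mod 16).
    The inverse of 3 mod 16 is 11 (since 3·11 = 33 = 2·16 + 1), so t ≡ 11·3 = 33 ≡ 1 (mod 16).
    Then x = 295 + 627·1 = 922, valid modulo lcm(627, 16) = 10032: x ≡ 922 (mod 10032).
Verify against each original: 922 mod 3 = 1, 922 mod 11 = 9, 922 mod 19 = 10, 922 mod 16 = 10.

x ≡ 922 (mod 10032).


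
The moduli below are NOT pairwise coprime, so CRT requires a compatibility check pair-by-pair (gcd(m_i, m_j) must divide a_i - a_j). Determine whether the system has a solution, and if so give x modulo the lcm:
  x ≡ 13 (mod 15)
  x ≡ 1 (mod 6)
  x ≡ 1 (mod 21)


Moduli 15, 6, 21 are not pairwise coprime, so CRT works modulo lcm(m_i) when all pairwise compatibility conditions hold.
Pairwise compatibility: gcd(m_i, m_j) must divide a_i - a_j for every pair.
Merge one congruence at a time:
  Start: x ≡ 13 (mod 15).
  Combine with x ≡ 1 (mod 6): gcd(15, 6) = 3; 1 - 13 = -12, which IS divisible by 3, so compatible.
    Write x = 13 + 15·t and substitute into x ≡ 1 (mod 6): 15·t ≡ 1 − 13 = -12 (mod 6).
    Divide the congruence (and modulus) by g = 3: 5·t ≡ -4 (mod 2).
    Reduce coefficients mod 2: 1·t ≡ 0 (mod 2).
    So t ≡ 0 (mod 2).
    Then x = 13 + 15·0 = 13, valid modulo lcm(15, 6) = 30: x ≡ 13 (mod 30).
  Combine with x ≡ 1 (mod 21): gcd(30, 21) = 3; 1 - 13 = -12, which IS divisible by 3, so compatible.
    Write x = 13 + 30·t and substitute into x ≡ 1 (mod 21): 30·t ≡ 1 − 13 = -12 (mod 21).
    Divide the congruence (and modulus) by g = 3: 10·t ≡ -4 (mod 7).
    Reduce coefficients mod 7: 3·t ≡ 3 (mod 7).
    The inverse of 3 mod 7 is 5 (since 3·5 = 15 = 2·7 + 1), so t ≡ 5·3 = 15 ≡ 1 (mod 7).
    Then x = 13 + 30·1 = 43, valid modulo lcm(30, 21) = 210: x ≡ 43 (mod 210).
Verify: 43 mod 15 = 13, 43 mod 6 = 1, 43 mod 21 = 1.

x ≡ 43 (mod 210).


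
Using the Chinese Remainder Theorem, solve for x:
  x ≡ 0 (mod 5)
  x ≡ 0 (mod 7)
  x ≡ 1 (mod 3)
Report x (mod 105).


Moduli 5, 7, 3 are pairwise coprime; by CRT there is a unique solution modulo M = 5 · 7 · 3 = 105.
Solve pairwise, accumulating the modulus:
  Start with x ≡ 0 (mod 5).
  Combine with x ≡ 0 (mod 7): since gcd(5, 7) = 1, we get a unique residue mod 35.
    Write x = 0 + 5·t and substitute into x ≡ 0 (mod 7): 5·t ≡ 0 − 0 = 0 (mod 7).
    The inverse of 5 mod 7 is 3 (since 5·3 = 15 = 2·7 + 1), so t ≡ 3·0 = 0 ≡ 0 (mod 7).
    Then x = 0 + 5·0 = 0, valid modulo lcm(5, 7) = 35: x ≡ 0 (mod 35).
  Combine with x ≡ 1 (mod 3): since gcd(35, 3) = 1, we get a unique residue mod 105.
    Write x = 0 + 35·t and substitute into x ≡ 1 (mod 3): 35·t ≡ 1 − 0 = 1 (mod 3).
    Reduce coefficients mod 3: 2·t ≡ 1 (mod 3).
    The inverse of 2 mod 3 is 2 (since 2·2 = 4 = 1·3 + 1), so t ≡ 2·1 = 2 ≡ 2 (mod 3).
    Then x = 0 + 35·2 = 70, valid modulo lcm(35, 3) = 105: x ≡ 70 (mod 105).
Verify: 70 mod 5 = 0 ✓, 70 mod 7 = 0 ✓, 70 mod 3 = 1 ✓.

x ≡ 70 (mod 105).


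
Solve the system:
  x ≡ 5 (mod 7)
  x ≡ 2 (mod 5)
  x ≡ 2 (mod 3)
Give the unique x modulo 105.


Moduli 7, 5, 3 are pairwise coprime; by CRT there is a unique solution modulo M = 7 · 5 · 3 = 105.
Solve pairwise, accumulating the modulus:
  Start with x ≡ 5 (mod 7).
  Combine with x ≡ 2 (mod 5): since gcd(7, 5) = 1, we get a unique residue mod 35.
    Write x = 5 + 7·t and substitute into x ≡ 2 (mod 5): 7·t ≡ 2 − 5 = -3 (mod 5).
    Reduce coefficients mod 5: 2·t ≡ 2 (mod 5).
    The inverse of 2 mod 5 is 3 (since 2·3 = 6 = 1·5 + 1), so t ≡ 3·2 = 6 ≡ 1 (mod 5).
    Then x = 5 + 7·1 = 12, valid modulo lcm(7, 5) = 35: x ≡ 12 (mod 35).
  Combine with x ≡ 2 (mod 3): since gcd(35, 3) = 1, we get a unique residue mod 105.
    Write x = 12 + 35·t and substitute into x ≡ 2 (mod 3): 35·t ≡ 2 − 12 = -10 (mod 3).
    Reduce coefficients mod 3: 2·t ≡ 2 (mod 3).
    The inverse of 2 mod 3 is 2 (since 2·2 = 4 = 1·3 + 1), so t ≡ 2·2 = 4 ≡ 1 (mod 3).
    Then x = 12 + 35·1 = 47, valid modulo lcm(35, 3) = 105: x ≡ 47 (mod 105).
Verify: 47 mod 7 = 5 ✓, 47 mod 5 = 2 ✓, 47 mod 3 = 2 ✓.

x ≡ 47 (mod 105).


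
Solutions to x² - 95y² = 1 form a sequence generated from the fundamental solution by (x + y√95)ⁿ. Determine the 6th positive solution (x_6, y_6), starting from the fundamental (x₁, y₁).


Step 1: Find the fundamental solution (x₁, y₁) of x² - 95y² = 1.
  Expand √95 as a continued fraction. a₀ = ⌊√95⌋ = 9; iterate m_{k+1} = d_k·a_k − m_k, d_{k+1} = (95 − m_{k+1}²)/d_k, a_{k+1} = ⌊(a₀ + m_{k+1})/d_{k+1}⌋ (starting m₀ = 0, d₀ = 1), with convergents p_k = a_k·p_{k-1} + p_{k-2}, q_k = a_k·q_{k-1} + q_{k-2} (p₋₁ = 1, q₋₁ = 0):
  k = 0: a₀ = 9; p₀/q₀ = 9/1; p₀² − 95·q₀² = 81 − 95 = -14.
  k = 1: m = 9, d = 14, a = ⌊(9 + 9)/14⌋ = 1; p/q = (1·9 + 1)/(1·1 + 0) = 10/1; p² − 95·q² = 100 − 95 = 5.
  k = 2: m = 5, d = 5, a = ⌊(9 + 5)/5⌋ = 2; p/q = (2·10 + 9)/(2·1 + 1) = 29/3; p² − 95·q² = 841 − 855 = -14.
  k = 3: m = 5, d = 14, a = ⌊(9 + 5)/14⌋ = 1; p/q = (1·29 + 10)/(1·3 + 1) = 39/4; p² − 95·q² = 1521 − 1520 = 1.
  The first convergent with p² − 95·q² = 1 gives the fundamental solution (x₁, y₁) = (39, 4).
Step 2: Apply the recurrence (x_{n+1}, y_{n+1}) = (x₁x_n + 95y₁y_n, x₁y_n + y₁x_n) repeatedly.
  From (x_1, y_1) = (39, 4): x_2 = 39·39 + 95·4·4 = 3041; y_2 = 39·4 + 4·39 = 312.
  From (x_2, y_2) = (3041, 312): x_3 = 39·3041 + 95·4·312 = 237159; y_3 = 39·312 + 4·3041 = 24332.
  From (x_3, y_3) = (237159, 24332): x_4 = 39·237159 + 95·4·24332 = 18495361; y_4 = 39·24332 + 4·237159 = 1897584.
  From (x_4, y_4) = (18495361, 1897584): x_5 = 39·18495361 + 95·4·1897584 = 1442400999; y_5 = 39·1897584 + 4·18495361 = 147987220.
  From (x_5, y_5) = (1442400999, 147987220): x_6 = 39·1442400999 + 95·4·147987220 = 112488782561; y_6 = 39·147987220 + 4·1442400999 = 11541105576.
Step 3: Verify x_6² - 95·y_6² = 12653726202055937718721 - 12653726202055937718720 = 1 (should be 1). ✓

(x_1, y_1) = (39, 4); (x_6, y_6) = (112488782561, 11541105576).


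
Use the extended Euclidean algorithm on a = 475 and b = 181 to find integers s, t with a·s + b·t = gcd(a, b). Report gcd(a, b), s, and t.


Euclidean algorithm on (475, 181) — divide until remainder is 0:
  475 = 2 · 181 + 113
  181 = 1 · 113 + 68
  113 = 1 · 68 + 45
  68 = 1 · 45 + 23
  45 = 1 · 23 + 22
  23 = 1 · 22 + 1
  22 = 22 · 1 + 0
gcd(475, 181) = 1.
Track Bezout coefficients alongside the remainders: start with r₀ = 475 = a·1 + b·0 (s = 1, t = 0) and r₁ = 181 = a·0 + b·1 (s = 0, t = 1); each new remainder r_{k+1} = r_{k-1} − q_k·r_k inherits s_{k+1} = s_{k-1} − q_k·s_k, t_{k+1} = t_{k-1} − q_k·t_k, so r_k = a·s_k + b·t_k at every step:
  q = 2: r = 113, s = 1 − 2·0 = 1, t = 0 − 2·1 = -2  (check: 475·1 + 181·(-2) = 113)
  q = 1: r = 68, s = 0 − 1·1 = -1, t = 1 − 1·(-2) = 3  (check: 475·(-1) + 181·3 = 68)
  q = 1: r = 45, s = 1 − 1·(-1) = 2, t = -2 − 1·3 = -5  (check: 475·2 + 181·(-5) = 45)
  q = 1: r = 23, s = -1 − 1·2 = -3, t = 3 − 1·(-5) = 8  (check: 475·(-3) + 181·8 = 23)
  q = 1: r = 22, s = 2 − 1·(-3) = 5, t = -5 − 1·8 = -13  (check: 475·5 + 181·(-13) = 22)
  q = 1: r = 1, s = -3 − 1·5 = -8, t = 8 − 1·(-13) = 21  (check: 475·(-8) + 181·21 = 1)
The row with r = 1 (the gcd) gives the Bezout coefficients s = -8, t = 21.
Result: 475 · (-8) + 181 · (21) = 1.

gcd(475, 181) = 1; s = -8, t = 21 (check: 475·(-8) + 181·21 = 1).


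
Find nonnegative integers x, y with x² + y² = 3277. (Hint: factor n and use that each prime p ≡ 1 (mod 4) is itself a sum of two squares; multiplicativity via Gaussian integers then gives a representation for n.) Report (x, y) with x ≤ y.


Step 1: Factor n = 3277 = 29 · 113.
Step 2: Check the mod-4 condition on each prime factor: 29 ≡ 1 (mod 4), exponent 1; 113 ≡ 1 (mod 4), exponent 1.
All primes ≡ 3 (mod 4) appear to even exponent (or don't appear), so by the two-squares theorem n IS expressible as a sum of two squares.
Step 3: Build a representation. Here n = 29 · 113 is a product of primes ≡ 1 (mod 4). Each prime p ≡ 1 (mod 4) is itself a sum of two squares; find a² by testing p − a² for a perfect square:
  29: 29 − 1² = 28, 29 − 2² = 25 = 5² ⇒ 29 = 2² + 5².
  113: 113 − 1² = 112, 113 − 2² = 109, 113 − 3² = 104, 113 − 4² = 97, 113 − 5² = 88, 113 − 6² = 77, 113 − 7² = 64 = 8² ⇒ 113 = 7² + 8².
  Combine using the Brahmagupta–Fibonacci identity (a² + b²)(c² + d²) = (ac − bd)² + (ad + bc)² = (ac + bd)² + (ad − bc)²:
  29 · 113 = 3277: from (2² + 5²)(7² + 8²), take (2·7 − 5·8, 2·8 + 5·7) = (14 − 40, 16 + 35) = (-26, 51); dropping signs (only squares matter) gives (26, 51); check 26² + 51² = 676 + 2601 = 3277 ✓.
Step 4: Order so x ≤ y and verify: 26² + 51² = 676 + 2601 = 3277 = n. ✓

n = 3277 = 26² + 51² (one valid representation with x ≤ y).


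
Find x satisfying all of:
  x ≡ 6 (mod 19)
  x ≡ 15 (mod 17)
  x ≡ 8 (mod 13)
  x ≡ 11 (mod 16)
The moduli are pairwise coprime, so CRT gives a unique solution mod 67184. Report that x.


Product of moduli M = 19 · 17 · 13 · 16 = 67184.
Merge one congruence at a time:
  Start: x ≡ 6 (mod 19).
  Combine with x ≡ 15 (mod 17); new modulus lcm = 323.
    Write x = 6 + 19·t and substitute into x ≡ 15 (mod 17): 19·t ≡ 15 − 6 = 9 (mod 17).
    Reduce coefficients mod 17: 2·t ≡ 9 (mod 17).
    The inverse of 2 mod 17 is 9 (since 2·9 = 18 = 1·17 + 1), so t ≡ 9·9 = 81 ≡ 13 (mod 17).
    Then x = 6 + 19·13 = 253, valid modulo lcm(19, 17) = 323: x ≡ 253 (mod 323).
  Combine with x ≡ 8 (mod 13); new modulus lcm = 4199.
    Write x = 253 + 323·t and substitute into x ≡ 8 (mod 13): 323·t ≡ 8 − 253 = -245 (mod 13).
    Reduce coefficients mod 13: 11·t ≡ 2 (mod 13).
    The inverse of 11 mod 13 is 6 (since 11·6 = 66 = 5·13 + 1), so t ≡ 6·2 = 12 ≡ 12 (mod 13).
    Then x = 253 + 323·12 = 4129, valid modulo lcm(323, 13) = 4199: x ≡ 4129 (mod 4199).
  Combine with x ≡ 11 (mod 16); new modulus lcm = 67184.
    Write x = 4129 + 4199·t and substitute into x ≡ 11 (mod 16): 4199·t ≡ 11 − 4129 = -4118 (mod 16).
    Reduce coefficients mod 16: 7·t ≡ 10 (mod 16).
    The inverse of 7 mod 16 is 7 (since 7·7 = 49 = 3·16 + 1), so t ≡ 7·10 = 70 ≡ 6 (mod 16).
    Then x = 4129 + 4199·6 = 29323, valid modulo lcm(4199, 16) = 67184: x ≡ 29323 (mod 67184).
Verify against each original: 29323 mod 19 = 6, 29323 mod 17 = 15, 29323 mod 13 = 8, 29323 mod 16 = 11.

x ≡ 29323 (mod 67184).


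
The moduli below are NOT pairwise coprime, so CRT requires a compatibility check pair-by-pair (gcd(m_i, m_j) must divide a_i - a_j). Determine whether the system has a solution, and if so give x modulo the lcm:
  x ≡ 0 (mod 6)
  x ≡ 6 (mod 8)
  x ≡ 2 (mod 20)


Moduli 6, 8, 20 are not pairwise coprime, so CRT works modulo lcm(m_i) when all pairwise compatibility conditions hold.
Pairwise compatibility: gcd(m_i, m_j) must divide a_i - a_j for every pair.
Merge one congruence at a time:
  Start: x ≡ 0 (mod 6).
  Combine with x ≡ 6 (mod 8): gcd(6, 8) = 2; 6 - 0 = 6, which IS divisible by 2, so compatible.
    Write x = 0 + 6·t and substitute into x ≡ 6 (mod 8): 6·t ≡ 6 − 0 = 6 (mod 8).
    Divide the congruence (and modulus) by g = 2: 3·t ≡ 3 (mod 4).
    The inverse of 3 mod 4 is 3 (since 3·3 = 9 = 2·4 + 1), so t ≡ 3·3 = 9 ≡ 1 (mod 4).
    Then x = 0 + 6·1 = 6, valid modulo lcm(6, 8) = 24: x ≡ 6 (mod 24).
  Combine with x ≡ 2 (mod 20): gcd(24, 20) = 4; 2 - 6 = -4, which IS divisible by 4, so compatible.
    Write x = 6 + 24·t and substitute into x ≡ 2 (mod 20): 24·t ≡ 2 − 6 = -4 (mod 20).
    Divide the congruence (and modulus) by g = 4: 6·t ≡ -1 (mod 5).
    Reduce coefficients mod 5: 1·t ≡ 4 (mod 5).
    So t ≡ 4 (mod 5).
    Then x = 6 + 24·4 = 102, valid modulo lcm(24, 20) = 120: x ≡ 102 (mod 120).
Verify: 102 mod 6 = 0, 102 mod 8 = 6, 102 mod 20 = 2.

x ≡ 102 (mod 120).


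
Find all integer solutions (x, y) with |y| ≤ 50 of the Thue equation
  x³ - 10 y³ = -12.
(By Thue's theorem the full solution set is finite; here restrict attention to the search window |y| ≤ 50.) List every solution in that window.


The equation is x³ - 10y³ = -12. For fixed y, x³ = 10·y³ − 12, so a solution requires the RHS to be a perfect cube.
Strategy: iterate y from -50 to 50, compute RHS = 10·y³ − 12, and check whether it is a (positive or negative) perfect cube.
Check small values of y:
  y = 0: RHS = -12 is not a perfect cube.
  y = 1: RHS = -2 is not a perfect cube.
  y = -1: RHS = -22 is not a perfect cube.
  y = 2: RHS = 68 is not a perfect cube.
  y = -2: RHS = -92 is not a perfect cube.
  y = 3: RHS = 258 is not a perfect cube.
  y = -3: RHS = -282 is not a perfect cube.
Continuing the search up to |y| = 50 finds no solutions either.
No (x, y) in the scanned range satisfies the equation.

No integer solutions with |y| ≤ 50.
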